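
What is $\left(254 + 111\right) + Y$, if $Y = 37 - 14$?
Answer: $388$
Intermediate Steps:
$Y = 23$
$\left(254 + 111\right) + Y = \left(254 + 111\right) + 23 = 365 + 23 = 388$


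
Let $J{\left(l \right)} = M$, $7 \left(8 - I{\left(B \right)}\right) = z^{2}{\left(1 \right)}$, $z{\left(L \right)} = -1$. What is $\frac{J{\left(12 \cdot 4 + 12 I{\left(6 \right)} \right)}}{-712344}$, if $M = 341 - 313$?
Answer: $- \frac{7}{178086} \approx -3.9307 \cdot 10^{-5}$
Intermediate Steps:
$I{\left(B \right)} = \frac{55}{7}$ ($I{\left(B \right)} = 8 - \frac{\left(-1\right)^{2}}{7} = 8 - \frac{1}{7} = \frac{55}{7}$)
$M = 28$ ($M = 341 - 313 = 28$)
$J{\left(l \right)} = 28$
$\frac{J{\left(12 \cdot 4 + 12 I{\left(6 \right)} \right)}}{-712344} = \frac{28}{-712344} = 28 \left(- \frac{1}{712344}\right) = - \frac{7}{178086}$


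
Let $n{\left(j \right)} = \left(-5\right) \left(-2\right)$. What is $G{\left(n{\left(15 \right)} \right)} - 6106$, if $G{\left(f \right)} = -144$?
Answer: $-6250$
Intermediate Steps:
$n{\left(j \right)} = 10$
$G{\left(n{\left(15 \right)} \right)} - 6106 = -144 - 6106 = -6250$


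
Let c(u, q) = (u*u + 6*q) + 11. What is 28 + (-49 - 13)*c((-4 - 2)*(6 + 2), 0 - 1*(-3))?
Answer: -144618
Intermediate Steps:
c(u, q) = 11 + u² + 6*q (c(u, q) = (u² + 6*q) + 11 = 11 + u² + 6*q)
28 + (-49 - 13)*c((-4 - 2)*(6 + 2), 0 - 1*(-3)) = 28 + (-49 - 13)*(11 + ((-4 - 2)*(6 + 2))² + 6*(0 - 1*(-3))) = 28 - 62*(11 + (-6*8)² + 6*(0 + 3)) = 28 - 62*(11 + (-48)² + 6*3) = 28 - 62*(11 + 2304 + 18) = 28 - 62*2333 = 28 - 144646 = -144618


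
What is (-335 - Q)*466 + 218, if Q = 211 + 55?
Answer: -279848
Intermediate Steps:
Q = 266
(-335 - Q)*466 + 218 = (-335 - 1*266)*466 + 218 = (-335 - 266)*466 + 218 = -601*466 + 218 = -280066 + 218 = -279848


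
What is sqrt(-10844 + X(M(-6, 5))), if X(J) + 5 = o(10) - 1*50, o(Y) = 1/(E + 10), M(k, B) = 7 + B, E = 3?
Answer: I*sqrt(1841918)/13 ≈ 104.4*I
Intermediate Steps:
o(Y) = 1/13 (o(Y) = 1/(3 + 10) = 1/13)
X(J) = -714/13 (X(J) = -5 + (1/13 - 1*50) = -5 + (1/13 - 50) = -5 - 649/13 = -714/13)
sqrt(-10844 + X(M(-6, 5))) = sqrt(-10844 - 714/13) = sqrt(-141686/13) = I*sqrt(1841918)/13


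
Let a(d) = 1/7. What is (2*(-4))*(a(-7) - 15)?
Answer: 832/7 ≈ 118.86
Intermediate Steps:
a(d) = ⅐
(2*(-4))*(a(-7) - 15) = (2*(-4))*(⅐ - 15) = -8*(-104/7) = 832/7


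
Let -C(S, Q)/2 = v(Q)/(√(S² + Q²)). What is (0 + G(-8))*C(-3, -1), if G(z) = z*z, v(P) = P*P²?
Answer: 64*√10/5 ≈ 40.477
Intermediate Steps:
v(P) = P³
G(z) = z²
C(S, Q) = -2*Q³/√(Q² + S²) (C(S, Q) = -2*Q³/(√(S² + Q²)) = -2*Q³/(√(Q² + S²)) = -2*Q³/√(Q² + S²))
(0 + G(-8))*C(-3, -1) = (0 + (-8)²)*(-2*(-1)³/√((-1)² + (-3)²)) = (0 + 64)*(-2*(-1)/√(1 + 9)) = 64*(-2*(-1)/√10) = 64*(-2*(-1)*√10/10) = 64*(√10/5) = 64*√10/5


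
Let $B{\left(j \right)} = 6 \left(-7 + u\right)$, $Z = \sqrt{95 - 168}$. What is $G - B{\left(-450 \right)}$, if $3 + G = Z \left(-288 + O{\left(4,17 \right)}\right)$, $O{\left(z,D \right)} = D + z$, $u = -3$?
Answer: $57 - 267 i \sqrt{73} \approx 57.0 - 2281.3 i$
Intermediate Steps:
$Z = i \sqrt{73}$ ($Z = \sqrt{-73} = i \sqrt{73} \approx 8.544 i$)
$B{\left(j \right)} = -60$ ($B{\left(j \right)} = 6 \left(-7 - 3\right) = 6 \left(-10\right) = -60$)
$G = -3 - 267 i \sqrt{73}$ ($G = -3 + i \sqrt{73} \left(-288 + \left(17 + 4\right)\right) = -3 + i \sqrt{73} \left(-288 + 21\right) = -3 + i \sqrt{73} \left(-267\right) = -3 - 267 i \sqrt{73} \approx -3.0 - 2281.3 i$)
$G - B{\left(-450 \right)} = \left(-3 - 267 i \sqrt{73}\right) - -60 = \left(-3 - 267 i \sqrt{73}\right) + 60 = 57 - 267 i \sqrt{73}$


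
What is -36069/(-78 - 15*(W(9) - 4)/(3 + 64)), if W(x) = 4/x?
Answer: 7249869/15518 ≈ 467.19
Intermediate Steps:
-36069/(-78 - 15*(W(9) - 4)/(3 + 64)) = -36069/(-78 - 15*(4/9 - 4)/(3 + 64)) = -36069/(-78 - 15*(4*(1/9) - 4)/67) = -36069/(-78 - 15*(4/9 - 4)/67) = -36069/(-78 - (-160)/(3*67)) = -36069/(-78 - 15*(-32/603)) = -36069/(-78 + 160/201) = -36069/(-15518/201) = -36069*(-201/15518) = 7249869/15518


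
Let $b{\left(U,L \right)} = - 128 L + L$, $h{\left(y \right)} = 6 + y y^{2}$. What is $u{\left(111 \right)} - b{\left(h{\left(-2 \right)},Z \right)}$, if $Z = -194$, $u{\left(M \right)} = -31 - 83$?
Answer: $-24752$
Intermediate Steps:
$u{\left(M \right)} = -114$
$h{\left(y \right)} = 6 + y^{3}$
$b{\left(U,L \right)} = - 127 L$
$u{\left(111 \right)} - b{\left(h{\left(-2 \right)},Z \right)} = -114 - \left(-127\right) \left(-194\right) = -114 - 24638 = -24752$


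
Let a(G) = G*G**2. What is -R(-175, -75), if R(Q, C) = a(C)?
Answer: 421875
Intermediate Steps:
a(G) = G**3
R(Q, C) = C**3
-R(-175, -75) = -1*(-75)**3 = -1*(-421875) = 421875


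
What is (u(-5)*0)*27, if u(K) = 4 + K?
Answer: 0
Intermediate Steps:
(u(-5)*0)*27 = ((4 - 5)*0)*27 = -1*0*27 = 0*27 = 0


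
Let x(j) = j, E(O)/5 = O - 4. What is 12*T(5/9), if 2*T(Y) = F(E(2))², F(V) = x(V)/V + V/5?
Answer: 6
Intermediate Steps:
E(O) = -20 + 5*O (E(O) = 5*(O - 4) = 5*(-4 + O) = -20 + 5*O)
F(V) = 1 + V/5 (F(V) = V/V + V/5 = 1 + V*(⅕) = 1 + V/5)
T(Y) = ½ (T(Y) = (1 + (-20 + 5*2)/5)²/2 = (1 + (-20 + 10)/5)²/2 = (1 + (⅕)*(-10))²/2 = (1 - 2)²/2 = (½)*(-1)² = (½)*1 = ½)
12*T(5/9) = 12*(½) = 6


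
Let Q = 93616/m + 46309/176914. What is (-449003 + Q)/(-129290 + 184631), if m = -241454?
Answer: -3196647294585101/393996495129666 ≈ -8.1134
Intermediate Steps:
Q = -2690243869/21358296478 (Q = 93616/(-241454) + 46309/176914 = 93616*(-1/241454) + 46309*(1/176914) = -46808/120727 + 46309/176914 = -2690243869/21358296478 ≈ -0.12596)
(-449003 + Q)/(-129290 + 184631) = (-449003 - 2690243869/21358296478)/(-129290 + 184631) = -9589941883755303/21358296478/55341 = -9589941883755303/21358296478*1/55341 = -3196647294585101/393996495129666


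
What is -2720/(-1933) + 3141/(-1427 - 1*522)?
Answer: -770273/3767417 ≈ -0.20446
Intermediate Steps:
-2720/(-1933) + 3141/(-1427 - 1*522) = -2720*(-1/1933) + 3141/(-1427 - 522) = 2720/1933 + 3141/(-1949) = 2720/1933 + 3141*(-1/1949) = 2720/1933 - 3141/1949 = -770273/3767417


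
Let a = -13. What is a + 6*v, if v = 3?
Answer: 5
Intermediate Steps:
a + 6*v = -13 + 6*3 = -13 + 18 = 5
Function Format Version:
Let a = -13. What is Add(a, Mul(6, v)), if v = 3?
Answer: 5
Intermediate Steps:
Add(a, Mul(6, v)) = Add(-13, Mul(6, 3)) = Add(-13, 18) = 5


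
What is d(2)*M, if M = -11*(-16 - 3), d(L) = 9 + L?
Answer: 2299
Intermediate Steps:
M = 209 (M = -11*(-19) = 209)
d(2)*M = (9 + 2)*209 = 11*209 = 2299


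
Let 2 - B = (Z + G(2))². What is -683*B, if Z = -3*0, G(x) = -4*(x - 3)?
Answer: 9562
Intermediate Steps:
G(x) = 12 - 4*x (G(x) = -4*(-3 + x) = 12 - 4*x)
Z = 0
B = -14 (B = 2 - (0 + (12 - 4*2))² = 2 - (0 + (12 - 8))² = 2 - (0 + 4)² = 2 - 1*4² = 2 - 1*16 = 2 - 16 = -14)
-683*B = -683*(-14) = 9562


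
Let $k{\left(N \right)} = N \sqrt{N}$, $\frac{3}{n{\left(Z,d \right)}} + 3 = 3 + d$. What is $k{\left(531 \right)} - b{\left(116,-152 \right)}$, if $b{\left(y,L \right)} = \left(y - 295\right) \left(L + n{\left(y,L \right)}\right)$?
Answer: $- \frac{4136153}{152} + 1593 \sqrt{59} \approx -14975.0$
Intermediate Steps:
$n{\left(Z,d \right)} = \frac{3}{d}$ ($n{\left(Z,d \right)} = \frac{3}{-3 + \left(3 + d\right)} = \frac{3}{d}$)
$k{\left(N \right)} = N^{\frac{3}{2}}$
$b{\left(y,L \right)} = \left(-295 + y\right) \left(L + \frac{3}{L}\right)$ ($b{\left(y,L \right)} = \left(y - 295\right) \left(L + \frac{3}{L}\right) = \left(-295 + y\right) \left(L + \frac{3}{L}\right)$)
$k{\left(531 \right)} - b{\left(116,-152 \right)} = 531^{\frac{3}{2}} - \frac{-885 + 3 \cdot 116 + \left(-152\right)^{2} \left(-295 + 116\right)}{-152} = 1593 \sqrt{59} - - \frac{-885 + 348 + 23104 \left(-179\right)}{152} = 1593 \sqrt{59} - - \frac{-885 + 348 - 4135616}{152} = 1593 \sqrt{59} - \left(- \frac{1}{152}\right) \left(-4136153\right) = 1593 \sqrt{59} - \frac{4136153}{152} = - \frac{4136153}{152} + 1593 \sqrt{59}$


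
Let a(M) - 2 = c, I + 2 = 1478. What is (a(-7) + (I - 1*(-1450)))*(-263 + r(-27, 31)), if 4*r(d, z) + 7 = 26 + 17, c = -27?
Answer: -736854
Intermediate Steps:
I = 1476 (I = -2 + 1478 = 1476)
a(M) = -25 (a(M) = 2 - 27 = -25)
r(d, z) = 9 (r(d, z) = -7/4 + (26 + 17)/4 = -7/4 + (1/4)*43 = -7/4 + 43/4 = 9)
(a(-7) + (I - 1*(-1450)))*(-263 + r(-27, 31)) = (-25 + (1476 - 1*(-1450)))*(-263 + 9) = (-25 + (1476 + 1450))*(-254) = (-25 + 2926)*(-254) = 2901*(-254) = -736854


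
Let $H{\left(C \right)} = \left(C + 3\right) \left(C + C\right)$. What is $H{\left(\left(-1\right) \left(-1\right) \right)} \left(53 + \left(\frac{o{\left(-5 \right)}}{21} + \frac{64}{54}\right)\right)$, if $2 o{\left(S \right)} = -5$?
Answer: $\frac{81748}{189} \approx 432.53$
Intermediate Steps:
$o{\left(S \right)} = - \frac{5}{2}$ ($o{\left(S \right)} = \frac{1}{2} \left(-5\right) = - \frac{5}{2}$)
$H{\left(C \right)} = 2 C \left(3 + C\right)$ ($H{\left(C \right)} = \left(3 + C\right) 2 C = 2 C \left(3 + C\right)$)
$H{\left(\left(-1\right) \left(-1\right) \right)} \left(53 + \left(\frac{o{\left(-5 \right)}}{21} + \frac{64}{54}\right)\right) = 2 \left(\left(-1\right) \left(-1\right)\right) \left(3 - -1\right) \left(53 + \left(- \frac{5}{2 \cdot 21} + \frac{64}{54}\right)\right) = 2 \cdot 1 \left(3 + 1\right) \left(53 + \left(\left(- \frac{5}{2}\right) \frac{1}{21} + 64 \cdot \frac{1}{54}\right)\right) = 2 \cdot 1 \cdot 4 \left(53 + \left(- \frac{5}{42} + \frac{32}{27}\right)\right) = 8 \left(53 + \frac{403}{378}\right) = 8 \cdot \frac{20437}{378} = \frac{81748}{189}$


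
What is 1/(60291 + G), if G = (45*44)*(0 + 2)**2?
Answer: 1/68211 ≈ 1.4660e-5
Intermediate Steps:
G = 7920 (G = 1980*2**2 = 1980*4 = 7920)
1/(60291 + G) = 1/(60291 + 7920) = 1/68211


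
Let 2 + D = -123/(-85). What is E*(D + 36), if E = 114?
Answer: 343482/85 ≈ 4041.0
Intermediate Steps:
D = -47/85 (D = -2 - 123/(-85) = -2 - 123*(-1/85) = -2 + 123/85 = -47/85 ≈ -0.55294)
E*(D + 36) = 114*(-47/85 + 36) = 114*(3013/85) = 343482/85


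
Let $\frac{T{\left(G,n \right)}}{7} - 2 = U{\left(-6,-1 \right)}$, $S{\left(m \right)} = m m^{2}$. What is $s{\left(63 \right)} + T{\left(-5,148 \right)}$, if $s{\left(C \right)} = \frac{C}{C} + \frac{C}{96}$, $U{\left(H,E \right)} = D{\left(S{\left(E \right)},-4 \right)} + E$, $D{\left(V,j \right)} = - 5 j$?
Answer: $\frac{4757}{32} \approx 148.66$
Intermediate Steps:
$S{\left(m \right)} = m^{3}$
$U{\left(H,E \right)} = 20 + E$ ($U{\left(H,E \right)} = \left(-5\right) \left(-4\right) + E = 20 + E$)
$s{\left(C \right)} = 1 + \frac{C}{96}$ ($s{\left(C \right)} = 1 + C \frac{1}{96} = 1 + \frac{C}{96}$)
$T{\left(G,n \right)} = 147$ ($T{\left(G,n \right)} = 14 + 7 \left(20 - 1\right) = 14 + 7 \cdot 19 = 14 + 133 = 147$)
$s{\left(63 \right)} + T{\left(-5,148 \right)} = \left(1 + \frac{1}{96} \cdot 63\right) + 147 = \left(1 + \frac{21}{32}\right) + 147 = \frac{53}{32} + 147 = \frac{4757}{32}$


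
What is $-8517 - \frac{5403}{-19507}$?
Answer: $- \frac{166135716}{19507} \approx -8516.7$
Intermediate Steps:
$-8517 - \frac{5403}{-19507} = -8517 - - \frac{5403}{19507} = -8517 + \frac{5403}{19507} = - \frac{166135716}{19507}$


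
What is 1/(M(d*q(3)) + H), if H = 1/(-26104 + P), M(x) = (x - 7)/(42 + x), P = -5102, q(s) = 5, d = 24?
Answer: 421281/293843 ≈ 1.4337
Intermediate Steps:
M(x) = (-7 + x)/(42 + x)
H = -1/31206 (H = 1/(-26104 - 5102) = 1/(-31206) = -1/31206 ≈ -3.2045e-5)
1/(M(d*q(3)) + H) = 1/((-7 + 24*5)/(42 + 24*5) - 1/31206) = 1/((-7 + 120)/(42 + 120) - 1/31206) = 1/(113/162 - 1/31206) = 1/(293843/421281) = 421281/293843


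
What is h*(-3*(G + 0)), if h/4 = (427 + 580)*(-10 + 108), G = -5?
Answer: 5921160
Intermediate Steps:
h = 394744 (h = 4*((427 + 580)*(-10 + 108)) = 4*(1007*98) = 4*98686 = 394744)
h*(-3*(G + 0)) = 394744*(-3*(-5 + 0)) = 394744*(-3*(-5)) = 394744*15 = 5921160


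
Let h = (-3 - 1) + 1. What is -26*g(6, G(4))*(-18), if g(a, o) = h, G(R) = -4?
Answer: -1404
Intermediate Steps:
h = -3 (h = -4 + 1 = -3)
g(a, o) = -3
-26*g(6, G(4))*(-18) = -26*(-3)*(-18) = 78*(-18) = -1404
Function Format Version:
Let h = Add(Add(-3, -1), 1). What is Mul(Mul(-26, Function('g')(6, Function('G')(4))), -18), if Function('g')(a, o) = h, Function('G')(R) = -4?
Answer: -1404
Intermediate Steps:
h = -3 (h = Add(-4, 1) = -3)
Function('g')(a, o) = -3
Mul(Mul(-26, Function('g')(6, Function('G')(4))), -18) = Mul(Mul(-26, -3), -18) = Mul(78, -18) = -1404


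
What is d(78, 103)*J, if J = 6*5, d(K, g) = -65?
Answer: -1950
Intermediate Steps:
J = 30
d(78, 103)*J = -65*30 = -1950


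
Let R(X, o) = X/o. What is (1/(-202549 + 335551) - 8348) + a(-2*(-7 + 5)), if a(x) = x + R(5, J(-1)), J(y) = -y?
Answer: -1109103677/133002 ≈ -8339.0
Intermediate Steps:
a(x) = 5 + x (a(x) = x + 5/((-1*(-1))) = x + 5/1 = x + 5*1 = x + 5 = 5 + x)
(1/(-202549 + 335551) - 8348) + a(-2*(-7 + 5)) = (1/(-202549 + 335551) - 8348) + (5 - 2*(-7 + 5)) = (1/133002 - 8348) + (5 - 2*(-2)) = (1/133002 - 8348) + (5 + 4) = -1110300695/133002 + 9 = -1109103677/133002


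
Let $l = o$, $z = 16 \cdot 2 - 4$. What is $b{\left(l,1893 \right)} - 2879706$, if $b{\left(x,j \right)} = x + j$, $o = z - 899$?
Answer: $-2878684$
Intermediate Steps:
$z = 28$ ($z = 32 - 4 = 28$)
$o = -871$ ($o = 28 - 899 = -871$)
$l = -871$
$b{\left(x,j \right)} = j + x$
$b{\left(l,1893 \right)} - 2879706 = \left(1893 - 871\right) - 2879706 = 1022 - 2879706 = -2878684$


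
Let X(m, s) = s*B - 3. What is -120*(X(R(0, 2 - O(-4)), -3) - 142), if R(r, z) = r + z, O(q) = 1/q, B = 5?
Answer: 19200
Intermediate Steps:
X(m, s) = -3 + 5*s (X(m, s) = s*5 - 3 = 5*s - 3 = -3 + 5*s)
-120*(X(R(0, 2 - O(-4)), -3) - 142) = -120*((-3 + 5*(-3)) - 142) = -120*((-3 - 15) - 142) = -120*(-18 - 142) = -120*(-160) = 19200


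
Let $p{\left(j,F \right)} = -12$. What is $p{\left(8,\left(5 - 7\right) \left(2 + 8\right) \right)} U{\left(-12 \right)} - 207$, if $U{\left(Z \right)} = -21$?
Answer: $45$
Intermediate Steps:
$p{\left(8,\left(5 - 7\right) \left(2 + 8\right) \right)} U{\left(-12 \right)} - 207 = \left(-12\right) \left(-21\right) - 207 = 252 - 207 = 45$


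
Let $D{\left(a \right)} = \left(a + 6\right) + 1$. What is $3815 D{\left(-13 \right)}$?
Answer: $-22890$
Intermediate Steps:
$D{\left(a \right)} = 7 + a$ ($D{\left(a \right)} = \left(6 + a\right) + 1 = 7 + a$)
$3815 D{\left(-13 \right)} = 3815 \left(7 - 13\right) = 3815 \left(-6\right) = -22890$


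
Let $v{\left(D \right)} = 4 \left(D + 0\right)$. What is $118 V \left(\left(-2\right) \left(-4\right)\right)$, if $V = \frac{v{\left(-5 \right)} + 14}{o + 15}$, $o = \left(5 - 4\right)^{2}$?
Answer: $-354$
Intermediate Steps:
$v{\left(D \right)} = 4 D$
$o = 1$ ($o = 1^{2} = 1$)
$V = - \frac{3}{8}$ ($V = \frac{4 \left(-5\right) + 14}{1 + 15} = \frac{-20 + 14}{16} = \left(-6\right) \frac{1}{16} = - \frac{3}{8} \approx -0.375$)
$118 V \left(\left(-2\right) \left(-4\right)\right) = 118 \left(- \frac{3 \left(\left(-2\right) \left(-4\right)\right)}{8}\right) = 118 \left(\left(- \frac{3}{8}\right) 8\right) = 118 \left(-3\right) = -354$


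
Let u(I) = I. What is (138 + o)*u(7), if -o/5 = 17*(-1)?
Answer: 1561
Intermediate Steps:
o = 85 (o = -85*(-1) = -5*(-17) = 85)
(138 + o)*u(7) = (138 + 85)*7 = 223*7 = 1561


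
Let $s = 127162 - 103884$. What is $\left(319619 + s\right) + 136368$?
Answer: $479265$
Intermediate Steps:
$s = 23278$
$\left(319619 + s\right) + 136368 = \left(319619 + 23278\right) + 136368 = 342897 + 136368 = 479265$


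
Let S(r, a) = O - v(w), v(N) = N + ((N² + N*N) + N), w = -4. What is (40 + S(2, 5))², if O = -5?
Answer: 121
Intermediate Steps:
v(N) = 2*N + 2*N² (v(N) = N + ((N² + N²) + N) = N + (2*N² + N) = N + (N + 2*N²) = 2*N + 2*N²)
S(r, a) = -29 (S(r, a) = -5 - 2*(-4)*(1 - 4) = -5 - 2*(-4)*(-3) = -5 - 1*24 = -5 - 24 = -29)
(40 + S(2, 5))² = (40 - 29)² = 11² = 121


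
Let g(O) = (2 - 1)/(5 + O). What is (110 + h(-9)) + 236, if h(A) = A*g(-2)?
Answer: 343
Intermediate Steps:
g(O) = 1/(5 + O)
h(A) = A/3 (h(A) = A/(5 - 2) = A/3)
(110 + h(-9)) + 236 = (110 + (⅓)*(-9)) + 236 = (110 - 3) + 236 = 107 + 236 = 343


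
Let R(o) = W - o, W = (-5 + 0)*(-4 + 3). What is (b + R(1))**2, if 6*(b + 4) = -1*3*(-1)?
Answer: 1/4 ≈ 0.25000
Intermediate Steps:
W = 5 (W = -5*(-1) = 5)
b = -7/2 (b = -4 + (-1*3*(-1))/6 = -4 + (-3*(-1))/6 = -4 + (1/6)*3 = -4 + 1/2 = -7/2 ≈ -3.5000)
R(o) = 5 - o
(b + R(1))**2 = (-7/2 + (5 - 1*1))**2 = (-7/2 + (5 - 1))**2 = (-7/2 + 4)**2 = (1/2)**2 = 1/4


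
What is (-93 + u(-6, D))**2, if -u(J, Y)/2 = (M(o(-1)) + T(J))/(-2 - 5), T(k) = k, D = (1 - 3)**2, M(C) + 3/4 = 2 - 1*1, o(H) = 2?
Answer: 1755625/196 ≈ 8957.3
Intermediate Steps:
M(C) = 1/4 (M(C) = -3/4 + (2 - 1*1) = -3/4 + (2 - 1) = -3/4 + 1 = 1/4)
D = 4 (D = (-2)**2 = 4)
u(J, Y) = 1/14 + 2*J/7 (u(J, Y) = -2*(1/4 + J)/(-2 - 5) = -2*(1/4 + J)/(-7) = -2*(1/4 + J)*(-1)/7 = -2*(-1/28 - J/7) = 1/14 + 2*J/7)
(-93 + u(-6, D))**2 = (-93 + (1/14 + (2/7)*(-6)))**2 = (-93 + (1/14 - 12/7))**2 = (-93 - 23/14)**2 = (-1325/14)**2 = 1755625/196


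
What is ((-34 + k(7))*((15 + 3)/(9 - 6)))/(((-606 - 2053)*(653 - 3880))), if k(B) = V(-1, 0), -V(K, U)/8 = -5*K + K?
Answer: -396/8580593 ≈ -4.6151e-5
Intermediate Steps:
V(K, U) = 32*K (V(K, U) = -8*(-5*K + K) = -(-32)*K = 32*K)
k(B) = -32 (k(B) = 32*(-1) = -32)
((-34 + k(7))*((15 + 3)/(9 - 6)))/(((-606 - 2053)*(653 - 3880))) = ((-34 - 32)*((15 + 3)/(9 - 6)))/(((-606 - 2053)*(653 - 3880))) = (-1188/3)/((-2659*(-3227))) = -1188/3/8580593 = -66*6*(1/8580593) = -396*1/8580593 = -396/8580593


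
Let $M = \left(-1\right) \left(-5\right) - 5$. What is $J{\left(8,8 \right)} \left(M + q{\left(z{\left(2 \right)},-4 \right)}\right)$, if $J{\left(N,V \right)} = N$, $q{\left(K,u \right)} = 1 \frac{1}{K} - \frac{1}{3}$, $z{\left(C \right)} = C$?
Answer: $\frac{4}{3} \approx 1.3333$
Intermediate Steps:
$q{\left(K,u \right)} = - \frac{1}{3} + \frac{1}{K}$ ($q{\left(K,u \right)} = \frac{1}{K} - \frac{1}{3} = - \frac{1}{3} + \frac{1}{K}$)
$M = 0$ ($M = 5 - 5 = 0$)
$J{\left(8,8 \right)} \left(M + q{\left(z{\left(2 \right)},-4 \right)}\right) = 8 \left(0 + \frac{3 - 2}{3 \cdot 2}\right) = 8 \left(0 + \frac{1}{3} \cdot \frac{1}{2} \left(3 - 2\right)\right) = 8 \left(0 + \frac{1}{3} \cdot \frac{1}{2} \cdot 1\right) = 8 \left(0 + \frac{1}{6}\right) = 8 \cdot \frac{1}{6} = \frac{4}{3}$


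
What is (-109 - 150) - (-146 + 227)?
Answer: -340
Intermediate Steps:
(-109 - 150) - (-146 + 227) = -259 - 1*81 = -259 - 81 = -340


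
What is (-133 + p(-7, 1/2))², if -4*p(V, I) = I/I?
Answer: 284089/16 ≈ 17756.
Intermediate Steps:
p(V, I) = -¼ (p(V, I) = -I/(4*I) = -¼*1 = -¼)
(-133 + p(-7, 1/2))² = (-133 - ¼)² = (-533/4)² = 284089/16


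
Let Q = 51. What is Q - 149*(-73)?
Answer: 10928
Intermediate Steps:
Q - 149*(-73) = 51 - 149*(-73) = 51 + 10877 = 10928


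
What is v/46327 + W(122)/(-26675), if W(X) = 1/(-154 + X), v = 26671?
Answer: 22766411927/39544727200 ≈ 0.57571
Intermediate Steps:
v/46327 + W(122)/(-26675) = 26671/46327 + 1/((-154 + 122)*(-26675)) = 26671*(1/46327) - 1/26675/(-32) = 26671/46327 - 1/32*(-1/26675) = 26671/46327 + 1/853600 = 22766411927/39544727200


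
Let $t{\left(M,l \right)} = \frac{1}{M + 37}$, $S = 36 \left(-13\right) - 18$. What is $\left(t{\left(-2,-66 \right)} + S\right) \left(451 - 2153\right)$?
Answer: $\frac{28949318}{35} \approx 8.2712 \cdot 10^{5}$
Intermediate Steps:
$S = -486$ ($S = -468 - 18 = -486$)
$t{\left(M,l \right)} = \frac{1}{37 + M}$
$\left(t{\left(-2,-66 \right)} + S\right) \left(451 - 2153\right) = \left(\frac{1}{37 - 2} - 486\right) \left(451 - 2153\right) = \left(\frac{1}{35} - 486\right) \left(-1702\right) = \left(- \frac{17009}{35}\right) \left(-1702\right) = \frac{28949318}{35}$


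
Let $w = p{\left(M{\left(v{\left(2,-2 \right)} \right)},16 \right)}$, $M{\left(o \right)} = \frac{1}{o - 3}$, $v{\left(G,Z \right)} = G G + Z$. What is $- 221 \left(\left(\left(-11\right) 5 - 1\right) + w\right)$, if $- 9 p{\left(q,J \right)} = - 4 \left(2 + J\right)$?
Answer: $10608$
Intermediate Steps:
$v{\left(G,Z \right)} = Z + G^{2}$ ($v{\left(G,Z \right)} = G^{2} + Z = Z + G^{2}$)
$M{\left(o \right)} = \frac{1}{-3 + o}$
$p{\left(q,J \right)} = \frac{8}{9} + \frac{4 J}{9}$ ($p{\left(q,J \right)} = - \frac{\left(-4\right) \left(2 + J\right)}{9} = - \frac{-8 - 4 J}{9} = \frac{8}{9} + \frac{4 J}{9}$)
$w = 8$ ($w = \frac{8}{9} + \frac{4}{9} \cdot 16 = \frac{8}{9} + \frac{64}{9} = 8$)
$- 221 \left(\left(\left(-11\right) 5 - 1\right) + w\right) = - 221 \left(\left(\left(-11\right) 5 - 1\right) + 8\right) = - 221 \left(\left(-55 - 1\right) + 8\right) = - 221 \left(-56 + 8\right) = \left(-221\right) \left(-48\right) = 10608$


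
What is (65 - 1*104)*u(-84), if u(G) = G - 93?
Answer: 6903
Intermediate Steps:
u(G) = -93 + G
(65 - 1*104)*u(-84) = (65 - 1*104)*(-93 - 84) = (65 - 104)*(-177) = -39*(-177) = 6903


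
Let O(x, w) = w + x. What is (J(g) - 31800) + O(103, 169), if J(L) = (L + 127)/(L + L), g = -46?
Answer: -2900657/92 ≈ -31529.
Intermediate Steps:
J(L) = (127 + L)/(2*L) (J(L) = (127 + L)/((2*L)) = (127 + L)*(1/(2*L)) = (127 + L)/(2*L))
(J(g) - 31800) + O(103, 169) = ((½)*(127 - 46)/(-46) - 31800) + (169 + 103) = ((½)*(-1/46)*81 - 31800) + 272 = (-81/92 - 31800) + 272 = -2925681/92 + 272 = -2900657/92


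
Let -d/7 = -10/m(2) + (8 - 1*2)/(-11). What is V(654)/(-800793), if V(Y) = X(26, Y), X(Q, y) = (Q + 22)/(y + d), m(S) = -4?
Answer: -352/3760256997 ≈ -9.3611e-8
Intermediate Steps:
d = -301/22 (d = -7*(-10/(-4) + (8 - 1*2)/(-11)) = -7*(-10*(-1/4) + (8 - 2)*(-1/11)) = -7*(5/2 + 6*(-1/11)) = -7*(5/2 - 6/11) = -7*43/22 = -301/22 ≈ -13.682)
X(Q, y) = (22 + Q)/(-301/22 + y) (X(Q, y) = (Q + 22)/(y - 301/22) = (22 + Q)/(-301/22 + y))
V(Y) = 1056/(-301 + 22*Y) (V(Y) = 22*(22 + 26)/(-301 + 22*Y) = 22*48/(-301 + 22*Y) = 1056/(-301 + 22*Y))
V(654)/(-800793) = (1056/(-301 + 22*654))/(-800793) = (1056/(-301 + 14388))*(-1/800793) = (1056/14087)*(-1/800793) = -352/3760256997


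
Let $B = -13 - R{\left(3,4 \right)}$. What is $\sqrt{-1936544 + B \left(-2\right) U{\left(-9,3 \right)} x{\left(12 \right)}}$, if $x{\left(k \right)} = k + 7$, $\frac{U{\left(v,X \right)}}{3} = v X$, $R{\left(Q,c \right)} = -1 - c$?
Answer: $44 i \sqrt{1013} \approx 1400.4 i$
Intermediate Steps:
$B = -8$ ($B = -13 - \left(-1 - 4\right) = -13 - -5 = -13 + 5 = -8$)
$U{\left(v,X \right)} = 3 X v$ ($U{\left(v,X \right)} = 3 v X = 3 X v$)
$x{\left(k \right)} = 7 + k$
$\sqrt{-1936544 + B \left(-2\right) U{\left(-9,3 \right)} x{\left(12 \right)}} = \sqrt{-1936544 + \left(-8\right) \left(-2\right) 3 \cdot 3 \left(-9\right) \left(7 + 12\right)} = \sqrt{-1936544 + 16 \left(-81\right) 19} = \sqrt{-1936544 - 24624} = \sqrt{-1961168} = 44 i \sqrt{1013}$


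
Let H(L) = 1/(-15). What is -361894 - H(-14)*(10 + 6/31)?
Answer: -168280394/465 ≈ -3.6189e+5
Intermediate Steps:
H(L) = -1/15
-361894 - H(-14)*(10 + 6/31) = -361894 - (-1)*(10 + 6/31)/15 = -361894 - (-1)*316/(15*31) = -361894 - 1*(-316/465) = -361894 + 316/465 = -168280394/465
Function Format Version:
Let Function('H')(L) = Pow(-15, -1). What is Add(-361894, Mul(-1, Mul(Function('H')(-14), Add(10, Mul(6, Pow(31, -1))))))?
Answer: Rational(-168280394, 465) ≈ -3.6189e+5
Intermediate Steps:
Function('H')(L) = Rational(-1, 15)
Add(-361894, Mul(-1, Mul(Function('H')(-14), Add(10, Mul(6, Pow(31, -1)))))) = Add(-361894, Mul(-1, Mul(Rational(-1, 15), Add(10, Mul(6, Pow(31, -1)))))) = Add(-361894, Mul(-1, Mul(Rational(-1, 15), Add(10, Mul(6, Rational(1, 31)))))) = Add(-361894, Mul(-1, Mul(Rational(-1, 15), Add(10, Rational(6, 31))))) = Add(-361894, Mul(-1, Mul(Rational(-1, 15), Rational(316, 31)))) = Add(-361894, Mul(-1, Rational(-316, 465))) = Add(-361894, Rational(316, 465)) = Rational(-168280394, 465)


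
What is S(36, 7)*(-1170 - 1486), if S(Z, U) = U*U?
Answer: -130144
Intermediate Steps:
S(Z, U) = U²
S(36, 7)*(-1170 - 1486) = 7²*(-1170 - 1486) = 49*(-2656) = -130144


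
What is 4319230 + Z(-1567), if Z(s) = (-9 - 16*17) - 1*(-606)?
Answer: 4319555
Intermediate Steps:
Z(s) = 325 (Z(s) = (-9 - 272) + 606 = -281 + 606 = 325)
4319230 + Z(-1567) = 4319230 + 325 = 4319555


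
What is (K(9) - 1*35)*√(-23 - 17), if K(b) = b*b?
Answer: 92*I*√10 ≈ 290.93*I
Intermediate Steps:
K(b) = b²
(K(9) - 1*35)*√(-23 - 17) = (9² - 1*35)*√(-23 - 17) = (81 - 35)*√(-40) = 46*(2*I*√10) = 92*I*√10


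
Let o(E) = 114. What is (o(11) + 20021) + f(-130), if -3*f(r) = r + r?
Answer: 60665/3 ≈ 20222.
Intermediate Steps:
f(r) = -2*r/3 (f(r) = -(r + r)/3 = -2*r/3)
(o(11) + 20021) + f(-130) = (114 + 20021) - 2/3*(-130) = 20135 + 260/3 = 60665/3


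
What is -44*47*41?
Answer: -84788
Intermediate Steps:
-44*47*41 = -2068*41 = -84788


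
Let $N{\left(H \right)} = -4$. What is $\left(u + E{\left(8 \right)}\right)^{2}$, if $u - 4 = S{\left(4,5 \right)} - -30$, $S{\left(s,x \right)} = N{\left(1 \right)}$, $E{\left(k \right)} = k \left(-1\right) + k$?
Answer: $900$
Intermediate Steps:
$E{\left(k \right)} = 0$ ($E{\left(k \right)} = - k + k = 0$)
$S{\left(s,x \right)} = -4$
$u = 30$ ($u = 4 - -26 = 4 + \left(-4 + 30\right) = 4 + 26 = 30$)
$\left(u + E{\left(8 \right)}\right)^{2} = \left(30 + 0\right)^{2} = 30^{2} = 900$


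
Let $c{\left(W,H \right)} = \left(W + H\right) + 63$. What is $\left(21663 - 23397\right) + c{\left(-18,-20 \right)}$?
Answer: $-1709$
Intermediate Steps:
$c{\left(W,H \right)} = 63 + H + W$ ($c{\left(W,H \right)} = \left(H + W\right) + 63 = 63 + H + W$)
$\left(21663 - 23397\right) + c{\left(-18,-20 \right)} = \left(21663 - 23397\right) - -25 = -1734 + 25 = -1709$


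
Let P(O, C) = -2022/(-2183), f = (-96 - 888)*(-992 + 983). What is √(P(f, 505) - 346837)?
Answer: 7*I*√33731499883/2183 ≈ 588.93*I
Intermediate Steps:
f = 8856 (f = -984*(-9) = 8856)
P(O, C) = 2022/2183 (P(O, C) = -2022*(-1/2183) = 2022/2183)
√(P(f, 505) - 346837) = √(2022/2183 - 346837) = √(-757143149/2183) = 7*I*√33731499883/2183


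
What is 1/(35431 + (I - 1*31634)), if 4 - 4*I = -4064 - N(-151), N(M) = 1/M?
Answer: 604/2907655 ≈ 0.00020773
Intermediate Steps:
I = 614267/604 (I = 1 - (-4064 - 1/(-151))/4 = 1 - (-4064 - 1*(-1/151))/4 = 1 - (-4064 + 1/151)/4 = 1 - 1/4*(-613663/151) = 1 + 613663/604 = 614267/604 ≈ 1017.0)
1/(35431 + (I - 1*31634)) = 1/(35431 + (614267/604 - 1*31634)) = 1/(35431 + (614267/604 - 31634)) = 1/(35431 - 18492669/604) = 1/(2907655/604) = 604/2907655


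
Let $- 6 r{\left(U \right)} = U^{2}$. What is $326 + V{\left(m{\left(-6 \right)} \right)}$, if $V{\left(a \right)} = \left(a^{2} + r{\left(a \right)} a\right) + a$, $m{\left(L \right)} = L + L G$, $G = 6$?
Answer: $14396$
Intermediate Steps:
$m{\left(L \right)} = 7 L$ ($m{\left(L \right)} = L + L 6 = L + 6 L = 7 L$)
$r{\left(U \right)} = - \frac{U^{2}}{6}$
$V{\left(a \right)} = a + a^{2} - \frac{a^{3}}{6}$ ($V{\left(a \right)} = \left(a^{2} + - \frac{a^{2}}{6} a\right) + a = \left(a^{2} - \frac{a^{3}}{6}\right) + a = a + a^{2} - \frac{a^{3}}{6}$)
$326 + V{\left(m{\left(-6 \right)} \right)} = 326 + 7 \left(-6\right) \left(1 + 7 \left(-6\right) - \frac{\left(7 \left(-6\right)\right)^{2}}{6}\right) = 326 - 42 \left(1 - 42 - \frac{\left(-42\right)^{2}}{6}\right) = 326 - 42 \left(1 - 42 - 294\right) = 326 - -14070 = 326 + 14070 = 14396$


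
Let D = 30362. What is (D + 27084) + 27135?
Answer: 84581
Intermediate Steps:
(D + 27084) + 27135 = (30362 + 27084) + 27135 = 57446 + 27135 = 84581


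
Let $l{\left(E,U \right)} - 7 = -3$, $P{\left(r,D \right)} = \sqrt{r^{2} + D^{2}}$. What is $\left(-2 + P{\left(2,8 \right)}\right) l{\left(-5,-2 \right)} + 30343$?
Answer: $30335 + 8 \sqrt{17} \approx 30368.0$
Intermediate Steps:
$P{\left(r,D \right)} = \sqrt{D^{2} + r^{2}}$
$l{\left(E,U \right)} = 4$ ($l{\left(E,U \right)} = 7 - 3 = 4$)
$\left(-2 + P{\left(2,8 \right)}\right) l{\left(-5,-2 \right)} + 30343 = \left(-2 + \sqrt{8^{2} + 2^{2}}\right) 4 + 30343 = \left(-2 + \sqrt{64 + 4}\right) 4 + 30343 = \left(-2 + \sqrt{68}\right) 4 + 30343 = \left(-2 + 2 \sqrt{17}\right) 4 + 30343 = \left(-8 + 8 \sqrt{17}\right) + 30343 = 30335 + 8 \sqrt{17}$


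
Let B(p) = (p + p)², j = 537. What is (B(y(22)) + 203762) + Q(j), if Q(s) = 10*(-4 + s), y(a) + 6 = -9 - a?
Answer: 214568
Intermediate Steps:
y(a) = -15 - a (y(a) = -6 + (-9 - a) = -15 - a)
Q(s) = -40 + 10*s
B(p) = 4*p² (B(p) = (2*p)² = 4*p²)
(B(y(22)) + 203762) + Q(j) = (4*(-15 - 1*22)² + 203762) + (-40 + 10*537) = (4*(-15 - 22)² + 203762) + (-40 + 5370) = (4*(-37)² + 203762) + 5330 = (4*1369 + 203762) + 5330 = (5476 + 203762) + 5330 = 209238 + 5330 = 214568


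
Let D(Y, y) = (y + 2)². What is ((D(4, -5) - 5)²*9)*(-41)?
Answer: -5904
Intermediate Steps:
D(Y, y) = (2 + y)²
((D(4, -5) - 5)²*9)*(-41) = (((2 - 5)² - 5)²*9)*(-41) = (((-3)² - 5)²*9)*(-41) = ((9 - 5)²*9)*(-41) = (4²*9)*(-41) = (16*9)*(-41) = 144*(-41) = -5904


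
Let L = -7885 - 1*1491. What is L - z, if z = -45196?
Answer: 35820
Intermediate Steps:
L = -9376 (L = -7885 - 1491 = -9376)
L - z = -9376 - 1*(-45196) = -9376 + 45196 = 35820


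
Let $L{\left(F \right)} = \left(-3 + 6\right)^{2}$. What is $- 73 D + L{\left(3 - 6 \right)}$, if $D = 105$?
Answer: $-7656$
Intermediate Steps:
$L{\left(F \right)} = 9$ ($L{\left(F \right)} = 3^{2} = 9$)
$- 73 D + L{\left(3 - 6 \right)} = \left(-73\right) 105 + 9 = -7665 + 9 = -7656$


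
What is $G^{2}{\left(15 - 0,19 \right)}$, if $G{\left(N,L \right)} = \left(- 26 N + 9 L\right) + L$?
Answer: $40000$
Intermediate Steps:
$G{\left(N,L \right)} = - 26 N + 10 L$
$G^{2}{\left(15 - 0,19 \right)} = \left(- 26 \left(15 - 0\right) + 10 \cdot 19\right)^{2} = \left(- 26 \left(15 + 0\right) + 190\right)^{2} = \left(\left(-26\right) 15 + 190\right)^{2} = \left(-390 + 190\right)^{2} = \left(-200\right)^{2} = 40000$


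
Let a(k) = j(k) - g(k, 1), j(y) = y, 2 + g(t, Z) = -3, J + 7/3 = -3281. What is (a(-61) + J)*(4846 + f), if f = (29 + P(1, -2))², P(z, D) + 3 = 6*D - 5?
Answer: -49358686/3 ≈ -1.6453e+7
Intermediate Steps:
J = -9850/3 (J = -7/3 - 3281 = -9850/3 ≈ -3283.3)
g(t, Z) = -5 (g(t, Z) = -2 - 3 = -5)
P(z, D) = -8 + 6*D (P(z, D) = -3 + (6*D - 5) = -3 + (-5 + 6*D) = -8 + 6*D)
f = 81 (f = (29 + (-8 + 6*(-2)))² = (29 + (-8 - 12))² = (29 - 20)² = 9² = 81)
a(k) = 5 + k (a(k) = k - 1*(-5) = k + 5 = 5 + k)
(a(-61) + J)*(4846 + f) = ((5 - 61) - 9850/3)*(4846 + 81) = (-56 - 9850/3)*4927 = -10018/3*4927 = -49358686/3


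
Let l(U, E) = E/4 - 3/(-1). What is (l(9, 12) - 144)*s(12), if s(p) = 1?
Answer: -138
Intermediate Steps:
l(U, E) = 3 + E/4 (l(U, E) = E*(¼) - 3*(-1) = E/4 + 3 = 3 + E/4)
(l(9, 12) - 144)*s(12) = ((3 + (¼)*12) - 144)*1 = ((3 + 3) - 144)*1 = (6 - 144)*1 = -138*1 = -138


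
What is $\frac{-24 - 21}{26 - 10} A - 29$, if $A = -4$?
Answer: $- \frac{71}{4} \approx -17.75$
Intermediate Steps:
$\frac{-24 - 21}{26 - 10} A - 29 = \frac{-24 - 21}{26 - 10} \left(-4\right) - 29 = - \frac{45}{16} \left(-4\right) - 29 = \left(-45\right) \frac{1}{16} \left(-4\right) - 29 = \left(- \frac{45}{16}\right) \left(-4\right) - 29 = \frac{45}{4} - 29 = - \frac{71}{4}$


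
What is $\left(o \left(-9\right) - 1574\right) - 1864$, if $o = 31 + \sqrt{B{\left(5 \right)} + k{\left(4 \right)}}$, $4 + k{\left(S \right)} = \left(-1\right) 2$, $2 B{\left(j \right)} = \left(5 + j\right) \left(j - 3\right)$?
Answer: $-3735$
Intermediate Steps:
$B{\left(j \right)} = \frac{\left(-3 + j\right) \left(5 + j\right)}{2}$ ($B{\left(j \right)} = \frac{\left(5 + j\right) \left(j - 3\right)}{2} = \frac{\left(5 + j\right) \left(-3 + j\right)}{2} = \frac{\left(-3 + j\right) \left(5 + j\right)}{2}$)
$k{\left(S \right)} = -6$ ($k{\left(S \right)} = -4 - 2 = -6$)
$o = 33$ ($o = 31 + \sqrt{\left(- \frac{15}{2} + 5 + \frac{5^{2}}{2}\right) - 6} = 31 + \sqrt{\left(- \frac{15}{2} + 5 + \frac{1}{2} \cdot 25\right) - 6} = 31 + \sqrt{\left(- \frac{15}{2} + 5 + \frac{25}{2}\right) - 6} = 31 + \sqrt{10 - 6} = 31 + \sqrt{4} = 31 + 2 = 33$)
$\left(o \left(-9\right) - 1574\right) - 1864 = \left(33 \left(-9\right) - 1574\right) - 1864 = \left(-297 - 1574\right) - 1864 = -1871 - 1864 = -3735$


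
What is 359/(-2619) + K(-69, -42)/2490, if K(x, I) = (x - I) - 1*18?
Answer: -67451/434754 ≈ -0.15515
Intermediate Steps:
K(x, I) = -18 + x - I (K(x, I) = (x - I) - 18 = -18 + x - I)
359/(-2619) + K(-69, -42)/2490 = 359/(-2619) + (-18 - 69 - 1*(-42))/2490 = 359*(-1/2619) + (-18 - 69 + 42)*(1/2490) = -359/2619 - 45*1/2490 = -359/2619 - 3/166 = -67451/434754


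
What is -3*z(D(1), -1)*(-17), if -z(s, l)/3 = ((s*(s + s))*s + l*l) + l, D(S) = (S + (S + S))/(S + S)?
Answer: -4131/4 ≈ -1032.8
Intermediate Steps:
D(S) = 3/2 (D(S) = (S + 2*S)/((2*S)) = (3*S)*(1/(2*S)) = 3/2)
z(s, l) = -6*s**3 - 3*l - 3*l**2 (z(s, l) = -3*(((s*(s + s))*s + l*l) + l) = -3*(((s*(2*s))*s + l**2) + l) = -3*(((2*s**2)*s + l**2) + l) = -3*((2*s**3 + l**2) + l) = -3*((l**2 + 2*s**3) + l) = -3*(l + l**2 + 2*s**3) = -6*s**3 - 3*l - 3*l**2)
-3*z(D(1), -1)*(-17) = -3*(-6*(3/2)**3 - 3*(-1) - 3*(-1)**2)*(-17) = -3*(-6*27/8 + 3 - 3*1)*(-17) = -3*(-81/4 + 3 - 3)*(-17) = -3*(-81/4)*(-17) = (243/4)*(-17) = -4131/4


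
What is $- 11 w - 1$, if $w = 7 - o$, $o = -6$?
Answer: $-144$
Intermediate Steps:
$w = 13$ ($w = 7 - -6 = 7 + 6 = 13$)
$- 11 w - 1 = \left(-11\right) 13 - 1 = -143 - 1 = -144$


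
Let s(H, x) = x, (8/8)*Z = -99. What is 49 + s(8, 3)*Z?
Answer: -248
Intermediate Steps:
Z = -99
49 + s(8, 3)*Z = 49 + 3*(-99) = 49 - 297 = -248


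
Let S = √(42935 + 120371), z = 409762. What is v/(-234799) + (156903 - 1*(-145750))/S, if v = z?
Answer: -409762/234799 + 23281*√163306/12562 ≈ 747.19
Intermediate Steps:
v = 409762
S = √163306 ≈ 404.11
v/(-234799) + (156903 - 1*(-145750))/S = 409762/(-234799) + (156903 - 1*(-145750))/(√163306) = 409762*(-1/234799) + (156903 + 145750)*(√163306/163306) = -409762/234799 + 302653*(√163306/163306) = -409762/234799 + 23281*√163306/12562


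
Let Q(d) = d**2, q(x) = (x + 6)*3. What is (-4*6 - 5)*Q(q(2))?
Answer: -16704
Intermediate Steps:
q(x) = 18 + 3*x (q(x) = (6 + x)*3 = 18 + 3*x)
(-4*6 - 5)*Q(q(2)) = (-4*6 - 5)*(18 + 3*2)**2 = (-24 - 5)*(18 + 6)**2 = -29*24**2 = -29*576 = -16704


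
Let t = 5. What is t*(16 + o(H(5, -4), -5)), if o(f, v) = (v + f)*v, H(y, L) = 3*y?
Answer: -170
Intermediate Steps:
o(f, v) = v*(f + v) (o(f, v) = (f + v)*v = v*(f + v))
t*(16 + o(H(5, -4), -5)) = 5*(16 - 5*(3*5 - 5)) = 5*(16 - 5*(15 - 5)) = 5*(16 - 5*10) = 5*(16 - 50) = 5*(-34) = -170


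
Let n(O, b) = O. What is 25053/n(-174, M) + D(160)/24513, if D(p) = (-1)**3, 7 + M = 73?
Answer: -204708121/1421754 ≈ -143.98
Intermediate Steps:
M = 66 (M = -7 + 73 = 66)
D(p) = -1
25053/n(-174, M) + D(160)/24513 = 25053/(-174) - 1/24513 = 25053*(-1/174) - 1*1/24513 = -8351/58 - 1/24513 = -204708121/1421754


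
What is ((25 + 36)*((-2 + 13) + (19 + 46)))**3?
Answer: 99639211456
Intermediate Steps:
((25 + 36)*((-2 + 13) + (19 + 46)))**3 = (61*(11 + 65))**3 = (61*76)**3 = 4636**3 = 99639211456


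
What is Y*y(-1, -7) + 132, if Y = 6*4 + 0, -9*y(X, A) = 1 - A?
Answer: 332/3 ≈ 110.67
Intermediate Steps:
y(X, A) = -1/9 + A/9 (y(X, A) = -(1 - A)/9 = -1/9 + A/9)
Y = 24 (Y = 24 + 0 = 24)
Y*y(-1, -7) + 132 = 24*(-1/9 + (1/9)*(-7)) + 132 = 24*(-1/9 - 7/9) + 132 = 24*(-8/9) + 132 = -64/3 + 132 = 332/3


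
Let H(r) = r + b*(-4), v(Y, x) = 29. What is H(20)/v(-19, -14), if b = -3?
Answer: 32/29 ≈ 1.1034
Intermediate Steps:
H(r) = 12 + r (H(r) = r - 3*(-4) = r + 12 = 12 + r)
H(20)/v(-19, -14) = (12 + 20)/29 = 32*(1/29) = 32/29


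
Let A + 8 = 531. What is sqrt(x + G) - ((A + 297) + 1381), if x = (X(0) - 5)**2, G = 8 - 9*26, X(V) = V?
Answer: -2201 + I*sqrt(201) ≈ -2201.0 + 14.177*I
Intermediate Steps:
A = 523 (A = -8 + 531 = 523)
G = -226 (G = 8 - 234 = -226)
x = 25 (x = (0 - 5)**2 = (-5)**2 = 25)
sqrt(x + G) - ((A + 297) + 1381) = sqrt(25 - 226) - ((523 + 297) + 1381) = sqrt(-201) - (820 + 1381) = I*sqrt(201) - 1*2201 = I*sqrt(201) - 2201 = -2201 + I*sqrt(201)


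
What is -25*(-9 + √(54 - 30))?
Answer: 225 - 50*√6 ≈ 102.53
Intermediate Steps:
-25*(-9 + √(54 - 30)) = -25*(-9 + √24) = -25*(-9 + 2*√6) = 225 - 50*√6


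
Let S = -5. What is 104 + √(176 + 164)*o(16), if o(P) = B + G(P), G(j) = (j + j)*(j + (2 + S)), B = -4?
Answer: 104 + 824*√85 ≈ 7700.9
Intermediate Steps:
G(j) = 2*j*(-3 + j) (G(j) = (j + j)*(j + (2 - 5)) = (2*j)*(j - 3) = (2*j)*(-3 + j) = 2*j*(-3 + j))
o(P) = -4 + 2*P*(-3 + P)
104 + √(176 + 164)*o(16) = 104 + √(176 + 164)*(-4 + 2*16*(-3 + 16)) = 104 + √340*(-4 + 2*16*13) = 104 + (2*√85)*(-4 + 416) = 104 + (2*√85)*412 = 104 + 824*√85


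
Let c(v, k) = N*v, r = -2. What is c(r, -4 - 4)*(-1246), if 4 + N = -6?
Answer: -24920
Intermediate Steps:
N = -10 (N = -4 - 6 = -10)
c(v, k) = -10*v
c(r, -4 - 4)*(-1246) = -10*(-2)*(-1246) = 20*(-1246) = -24920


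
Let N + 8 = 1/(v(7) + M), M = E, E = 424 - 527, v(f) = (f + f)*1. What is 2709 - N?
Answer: 241814/89 ≈ 2717.0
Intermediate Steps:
v(f) = 2*f (v(f) = (2*f)*1 = 2*f)
E = -103
M = -103
N = -713/89 (N = -8 + 1/(2*7 - 103) = -8 + 1/(14 - 103) = -8 + 1/(-89) = -8 - 1/89 = -713/89 ≈ -8.0112)
2709 - N = 2709 - 1*(-713/89) = 2709 + 713/89 = 241814/89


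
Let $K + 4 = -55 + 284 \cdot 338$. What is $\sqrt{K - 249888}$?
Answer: $i \sqrt{153955} \approx 392.37 i$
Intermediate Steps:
$K = 95933$ ($K = -4 + \left(-55 + 284 \cdot 338\right) = -4 + \left(-55 + 95992\right) = -4 + 95937 = 95933$)
$\sqrt{K - 249888} = \sqrt{95933 - 249888} = \sqrt{-153955} = i \sqrt{153955}$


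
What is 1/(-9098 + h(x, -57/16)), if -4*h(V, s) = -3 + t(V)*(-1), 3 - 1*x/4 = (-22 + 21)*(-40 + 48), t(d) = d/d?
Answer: -1/9097 ≈ -0.00010993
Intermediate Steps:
t(d) = 1
x = 44 (x = 12 - 4*(-22 + 21)*(-40 + 48) = 12 - (-4)*8 = 12 - 4*(-8) = 12 + 32 = 44)
h(V, s) = 1 (h(V, s) = -(-3 + 1*(-1))/4 = -(-3 - 1)/4 = -1/4*(-4) = 1)
1/(-9098 + h(x, -57/16)) = 1/(-9098 + 1) = 1/(-9097) = -1/9097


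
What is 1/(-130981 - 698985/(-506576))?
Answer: -72368/9478733153 ≈ -7.6348e-6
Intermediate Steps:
1/(-130981 - 698985/(-506576)) = 1/(-130981 - 698985*(-1/506576)) = 1/(-130981 + 99855/72368) = 1/(-9478733153/72368) = -72368/9478733153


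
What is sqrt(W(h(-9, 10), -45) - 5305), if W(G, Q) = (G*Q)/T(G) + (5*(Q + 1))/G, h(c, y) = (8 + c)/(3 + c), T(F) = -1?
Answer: I*sqrt(26470)/2 ≈ 81.348*I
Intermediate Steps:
h(c, y) = (8 + c)/(3 + c)
W(G, Q) = (5 + 5*Q)/G - G*Q (W(G, Q) = (G*Q)/(-1) + (5*(Q + 1))/G = (G*Q)*(-1) + (5*(1 + Q))/G = -G*Q + (5 + 5*Q)/G = (5 + 5*Q)/G - G*Q)
sqrt(W(h(-9, 10), -45) - 5305) = sqrt((5 + 5*(-45) - 1*(-45)*((8 - 9)/(3 - 9))**2)/(((8 - 9)/(3 - 9))) - 5305) = sqrt((5 - 225 - 1*(-45)*(-1/(-6))**2)/((-1/(-6))) - 5305) = sqrt((5 - 225 - 1*(-45)*(-1/6*(-1))**2)/((-1/6*(-1))) - 5305) = sqrt((5 - 225 - 1*(-45)*(1/6)**2)/(1/6) - 5305) = sqrt(6*(5 - 225 - 1*(-45)*1/36) - 5305) = sqrt(6*(5 - 225 + 5/4) - 5305) = sqrt(6*(-875/4) - 5305) = sqrt(-2625/2 - 5305) = sqrt(-13235/2) = I*sqrt(26470)/2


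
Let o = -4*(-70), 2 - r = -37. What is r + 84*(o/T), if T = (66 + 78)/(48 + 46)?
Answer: 46177/3 ≈ 15392.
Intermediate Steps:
r = 39 (r = 2 - 1*(-37) = 2 + 37 = 39)
o = 280
T = 72/47 (T = 144/94 = 144*(1/94) = 72/47 ≈ 1.5319)
r + 84*(o/T) = 39 + 84*(280/(72/47)) = 39 + 84*(280*(47/72)) = 39 + 84*(1645/9) = 39 + 46060/3 = 46177/3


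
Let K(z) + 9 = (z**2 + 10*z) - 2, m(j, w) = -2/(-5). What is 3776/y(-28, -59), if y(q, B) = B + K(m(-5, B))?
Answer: -47200/823 ≈ -57.351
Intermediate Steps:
m(j, w) = 2/5 (m(j, w) = -2*(-1/5) = 2/5)
K(z) = -11 + z**2 + 10*z (K(z) = -9 + ((z**2 + 10*z) - 2) = -9 + (-2 + z**2 + 10*z) = -11 + z**2 + 10*z)
y(q, B) = -171/25 + B (y(q, B) = B + (-11 + (2/5)**2 + 10*(2/5)) = B + (-11 + 4/25 + 4) = B - 171/25 = -171/25 + B)
3776/y(-28, -59) = 3776/(-171/25 - 59) = 3776/(-1646/25) = 3776*(-25/1646) = -47200/823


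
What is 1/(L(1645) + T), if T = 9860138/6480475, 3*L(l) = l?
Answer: 19441425/10689961789 ≈ 0.0018187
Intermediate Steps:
L(l) = l/3
T = 9860138/6480475 (T = 9860138*(1/6480475) = 9860138/6480475 ≈ 1.5215)
1/(L(1645) + T) = 1/((1/3)*1645 + 9860138/6480475) = 1/(1645/3 + 9860138/6480475) = 1/(10689961789/19441425) = 19441425/10689961789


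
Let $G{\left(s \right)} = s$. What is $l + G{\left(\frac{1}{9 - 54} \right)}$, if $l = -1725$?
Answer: $- \frac{77626}{45} \approx -1725.0$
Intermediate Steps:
$l + G{\left(\frac{1}{9 - 54} \right)} = -1725 + \frac{1}{9 - 54} = -1725 + \frac{1}{-45} = -1725 - \frac{1}{45} = - \frac{77626}{45}$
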